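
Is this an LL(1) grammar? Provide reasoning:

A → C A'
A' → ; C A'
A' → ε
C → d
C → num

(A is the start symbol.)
A grammar is LL(1) if for each non-terminal N with multiple productions, the predict sets of those productions are pairwise disjoint, where PREDICT(N → α) = (FIRST(α) \ {ε}) ∪ (FOLLOW(N) if α ⇒* ε).

Relevant sets:
  FOLLOW(A') = { $ }

For A':
  PREDICT(A' → ';' C A') = { ';' }
  PREDICT(A' → ε) = { $ }
For C:
  PREDICT(C → d) = { 'd' }
  PREDICT(C → num) = { 'num' }
A has a single production, so nothing to check there.

All predict sets are disjoint. The grammar IS LL(1).

Answer: Yes, the grammar is LL(1).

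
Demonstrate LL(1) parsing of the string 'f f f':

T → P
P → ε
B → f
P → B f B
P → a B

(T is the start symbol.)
Stack is shown with the top on the left.

Stack    Input    Action
------------------------
T $      f f f $  output T → P
P $      f f f $  output P → B f B
B f B $  f f f $  output B → f
f f B $  f f f $  match 'f'
f B $    f f $    match 'f'
B $      f $      output B → f
f $      f $      match 'f'
$        $        accept

The string is accepted.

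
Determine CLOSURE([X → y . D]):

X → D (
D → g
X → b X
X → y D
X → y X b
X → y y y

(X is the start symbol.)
{ [D → . g], [X → y . D] }

To compute CLOSURE, for each item [A → α.Bβ] where B is a non-terminal, add [B → .γ] for all productions B → γ; repeat for the newly added items until nothing changes.

Start with: [X → y . D]
  [X → y . D] has the dot before D: add [D → . g]
No further items can be added.

CLOSURE = { [D → . g], [X → y . D] }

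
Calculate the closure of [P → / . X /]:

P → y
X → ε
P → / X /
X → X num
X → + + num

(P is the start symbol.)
{ [P → / . X /], [X → . + + num], [X → . X num], [X → .] }

To compute CLOSURE, for each item [A → α.Bβ] where B is a non-terminal, add [B → .γ] for all productions B → γ; repeat for the newly added items until nothing changes.

Start with: [P → / . X /]
  [P → / . X /] has the dot before X: add [X → .], [X → . X num], [X → . + + num]
No further items can be added.

CLOSURE = { [P → / . X /], [X → . + + num], [X → . X num], [X → .] }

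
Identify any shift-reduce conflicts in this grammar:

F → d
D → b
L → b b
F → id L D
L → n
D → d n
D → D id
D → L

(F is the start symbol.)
Yes — I8: [F → id L D .] vs [D → D . id]; I10: [D → b .] vs [L → b . b]

A shift-reduce conflict occurs when an LR(0) state has both:
  - a complete (reduce) item [A → α .] (dot at the end), and
  - a shift item [B → β . c γ] (dot before a terminal).

Augment with F' → F and build the canonical LR(0) collection (I0 = CLOSURE({[F' → . F]}), then GOTO on every symbol after a dot until no new states appear). It has 14 states:
  I0: { [F → . d], [F → . id L D], [F' → . F] }  — shift
  I1: { [F' → F .] }  — accept
  I2: { [F → d .] }  — reduce
  I3: { [F → id . L D], [L → . b b], [L → . n] }  — shift
  I4: { [D → . D id], [D → . L], [D → . b], [D → . d n], [F → id L . D], [L → . b b], [L → . n] }  — shift
  I5: { [L → b . b] }  — shift
  I6: { [L → n .] }  — reduce
  I7: { [L → b b .] }  — reduce
  I8: { [D → D . id], [F → id L D .] }  — shift, reduce
  I9: { [D → L .] }  — reduce
  I10: { [D → b .], [L → b . b] }  — shift, reduce
  I11: { [D → d . n] }  — shift
  I12: { [D → d n .] }  — reduce
  I13: { [D → D id .] }  — reduce

I8 contains reduce item [F → id L D .] and shift item [D → D . id] — shift-reduce conflict.
I10 contains reduce item [D → b .] and shift item [L → b . b] — shift-reduce conflict.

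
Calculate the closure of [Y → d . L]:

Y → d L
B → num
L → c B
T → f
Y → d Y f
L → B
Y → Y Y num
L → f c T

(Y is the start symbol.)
To compute CLOSURE, for each item [A → α.Bβ] where B is a non-terminal, add [B → .γ] for all productions B → γ; repeat for the newly added items until nothing changes.

Start with: [Y → d . L]
  [Y → d . L] has the dot before L: add [L → . c B], [L → . B], [L → . f c T]
  [L → . B] has the dot before B: add [B → . num]
No further items can be added.

CLOSURE = { [B → . num], [L → . B], [L → . c B], [L → . f c T], [Y → d . L] }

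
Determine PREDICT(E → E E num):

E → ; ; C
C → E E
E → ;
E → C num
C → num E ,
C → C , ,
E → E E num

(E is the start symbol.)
{ ';', 'num' }

PREDICT(E → E E num) = (FIRST(RHS) \ {ε}) ∪ (FOLLOW(E) if ε ∈ FIRST(RHS), i.e. RHS ⇒* ε)
FIRST(E) = { ';', 'num' }
FIRST(E E num) = { ';', 'num' }
ε ∉ FIRST(E E num), so FOLLOW(E) is not added.
PREDICT(E → E E num) = { ';', 'num' }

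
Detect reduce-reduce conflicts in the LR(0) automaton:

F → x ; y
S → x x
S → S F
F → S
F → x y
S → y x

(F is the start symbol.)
A reduce-reduce conflict occurs when an LR(0) state has two complete items [A → α .] and [B → β .] — both call for a reduction, and with no lookahead the parser cannot choose between them.

Augment with F' → F and build the canonical LR(0) collection (I0 = CLOSURE({[F' → . F]}), then GOTO on every symbol after a dot until no new states appear). It has 11 states:
  I0: { [F → . S], [F → . x ; y], [F → . x y], [F' → . F], [S → . S F], [S → . x x], [S → . y x] }  — shift
  I1: { [F' → F .] }  — accept
  I2: { [F → . S], [F → . x ; y], [F → . x y], [F → S .], [S → . S F], [S → . x x], [S → . y x], [S → S . F] }  — shift, reduce
  I3: { [F → x . ; y], [F → x . y], [S → x . x] }  — shift
  I4: { [S → y . x] }  — shift
  I5: { [S → y x .] }  — reduce
  I6: { [F → x ; . y] }  — shift
  I7: { [S → x x .] }  — reduce
  I8: { [F → x y .] }  — reduce
  I9: { [F → x ; y .] }  — reduce
  I10: { [S → S F .] }  — reduce

No state contains more than one complete item.

Answer: No reduce-reduce conflicts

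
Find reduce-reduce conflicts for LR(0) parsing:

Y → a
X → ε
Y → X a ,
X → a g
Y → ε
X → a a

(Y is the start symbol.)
Yes — I0: [X → .] vs [Y → .]

A reduce-reduce conflict occurs when an LR(0) state has two complete items [A → α .] and [B → β .] — both call for a reduction, and with no lookahead the parser cannot choose between them.

Augment with Y' → Y and build the canonical LR(0) collection (I0 = CLOSURE({[Y' → . Y]}), then GOTO on every symbol after a dot until no new states appear). It has 8 states:
  I0: { [X → . a a], [X → . a g], [X → .], [Y → . X a ,], [Y → . a], [Y → .], [Y' → . Y] }  — shift, 2 reduces
  I1: { [Y → X . a ,] }  — shift
  I2: { [Y' → Y .] }  — accept
  I3: { [X → a . a], [X → a . g], [Y → a .] }  — shift, reduce
  I4: { [X → a a .] }  — reduce
  I5: { [X → a g .] }  — reduce
  I6: { [Y → X a . ,] }  — shift
  I7: { [Y → X a , .] }  — reduce

I0 contains complete items [X → .], [Y → .] — reduce-reduce conflict.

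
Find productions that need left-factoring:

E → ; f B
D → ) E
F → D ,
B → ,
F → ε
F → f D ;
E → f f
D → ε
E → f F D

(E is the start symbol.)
Left-factoring is needed when two productions for the same non-terminal
share a common prefix on the right-hand side.

Productions for E:
  E → ; f B
  E → f f
  E → f F D
Productions for D:
  D → ) E
  D → ε
Productions for F:
  F → D ,
  F → ε
  F → f D ;

Found common prefix 'f' in productions for E

Answer: Yes, E has productions with common prefix 'f'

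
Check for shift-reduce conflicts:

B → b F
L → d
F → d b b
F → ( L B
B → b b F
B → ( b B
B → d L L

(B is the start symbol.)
No shift-reduce conflicts

A shift-reduce conflict occurs when an LR(0) state has both:
  - a complete (reduce) item [A → α .] (dot at the end), and
  - a shift item [B → β . c γ] (dot before a terminal).

Augment with B' → B and build the canonical LR(0) collection (I0 = CLOSURE({[B' → . B]}), then GOTO on every symbol after a dot until no new states appear). It has 19 states:
  I0: { [B → . ( b B], [B → . b F], [B → . b b F], [B → . d L L], [B' → . B] }  — shift
  I1: { [B → ( . b B] }  — shift
  I2: { [B' → B .] }  — accept
  I3: { [B → b . F], [B → b . b F], [F → . ( L B], [F → . d b b] }  — shift
  I4: { [B → d . L L], [L → . d] }  — shift
  I5: { [B → d L . L], [L → . d] }  — shift
  I6: { [L → d .] }  — reduce
  I7: { [B → d L L .] }  — reduce
  I8: { [F → ( . L B], [L → . d] }  — shift
  I9: { [B → b F .] }  — reduce
  I10: { [B → b b . F], [F → . ( L B], [F → . d b b] }  — shift
  I11: { [F → d . b b] }  — shift
  I12: { [F → d b . b] }  — shift
  I13: { [F → d b b .] }  — reduce
  I14: { [B → b b F .] }  — reduce
  I15: { [B → . ( b B], [B → . b F], [B → . b b F], [B → . d L L], [F → ( L . B] }  — shift
  I16: { [F → ( L B .] }  — reduce
  I17: { [B → ( b . B], [B → . ( b B], [B → . b F], [B → . b b F], [B → . d L L] }  — shift
  I18: { [B → ( b B .] }  — reduce

No state contains both a complete item and a shift item.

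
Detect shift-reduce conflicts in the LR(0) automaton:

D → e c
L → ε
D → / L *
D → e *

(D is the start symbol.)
No shift-reduce conflicts

A shift-reduce conflict occurs when an LR(0) state has both:
  - a complete (reduce) item [A → α .] (dot at the end), and
  - a shift item [B → β . c γ] (dot before a terminal).

Augment with D' → D and build the canonical LR(0) collection (I0 = CLOSURE({[D' → . D]}), then GOTO on every symbol after a dot until no new states appear). It has 8 states:
  I0: { [D → . / L *], [D → . e *], [D → . e c], [D' → . D] }  — shift
  I1: { [D → / . L *], [L → .] }  — reduce
  I2: { [D' → D .] }  — accept
  I3: { [D → e . *], [D → e . c] }  — shift
  I4: { [D → e * .] }  — reduce
  I5: { [D → e c .] }  — reduce
  I6: { [D → / L . *] }  — shift
  I7: { [D → / L * .] }  — reduce

No state contains both a complete item and a shift item.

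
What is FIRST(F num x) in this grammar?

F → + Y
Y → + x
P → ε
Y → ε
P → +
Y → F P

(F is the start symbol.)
FIRST sets of the non-terminals involved (from the grammar, by fixed-point iteration):
  FIRST(F) = { '+' }

To compute FIRST(F num x), process the symbols left to right:
Symbol F is a non-terminal. Add FIRST(F) \ {ε} = { '+' }
F is not nullable (ε ∉ FIRST(F)), so stop here.
FIRST(F num x) = { '+' }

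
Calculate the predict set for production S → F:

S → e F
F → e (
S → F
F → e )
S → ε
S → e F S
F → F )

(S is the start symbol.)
{ 'e' }

PREDICT(S → F) = (FIRST(RHS) \ {ε}) ∪ (FOLLOW(S) if ε ∈ FIRST(RHS), i.e. RHS ⇒* ε)
FIRST(F) = { 'e' }
FIRST(F) = { 'e' }
ε ∉ FIRST(F), so FOLLOW(S) is not added.
PREDICT(S → F) = { 'e' }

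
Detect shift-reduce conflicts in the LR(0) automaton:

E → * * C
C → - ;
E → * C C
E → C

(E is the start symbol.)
A shift-reduce conflict occurs when an LR(0) state has both:
  - a complete (reduce) item [A → α .] (dot at the end), and
  - a shift item [B → β . c γ] (dot before a terminal).

Augment with E' → E and build the canonical LR(0) collection (I0 = CLOSURE({[E' → . E]}), then GOTO on every symbol after a dot until no new states appear). It has 10 states:
  I0: { [C → . - ;], [E → . * * C], [E → . * C C], [E → . C], [E' → . E] }  — shift
  I1: { [C → . - ;], [E → * . * C], [E → * . C C] }  — shift
  I2: { [C → - . ;] }  — shift
  I3: { [E → C .] }  — reduce
  I4: { [E' → E .] }  — accept
  I5: { [C → - ; .] }  — reduce
  I6: { [C → . - ;], [E → * * . C] }  — shift
  I7: { [C → . - ;], [E → * C . C] }  — shift
  I8: { [E → * C C .] }  — reduce
  I9: { [E → * * C .] }  — reduce

No state contains both a complete item and a shift item.

Answer: No shift-reduce conflicts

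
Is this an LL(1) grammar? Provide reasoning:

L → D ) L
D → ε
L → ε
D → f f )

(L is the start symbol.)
Yes, the grammar is LL(1).

A grammar is LL(1) if for each non-terminal N with multiple productions, the predict sets of those productions are pairwise disjoint, where PREDICT(N → α) = (FIRST(α) \ {ε}) ∪ (FOLLOW(N) if α ⇒* ε).

Relevant sets:
  FIRST(D) = { 'f', ε }
  FOLLOW(L) = { $ }
  FOLLOW(D) = { ')' }

For L:
  PREDICT(L → D ')' L) = { ')', 'f' }
  PREDICT(L → ε) = { $ }
For D:
  PREDICT(D → ε) = { ')' }
  PREDICT(D → f f ')') = { 'f' }

All predict sets are disjoint. The grammar IS LL(1).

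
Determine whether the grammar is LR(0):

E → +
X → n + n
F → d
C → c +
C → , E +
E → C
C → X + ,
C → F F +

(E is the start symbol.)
A grammar is LR(0) if no state in the canonical LR(0) collection has:
  - both a shift item (dot before a terminal) and a complete item (shift-reduce conflict), or
  - two or more complete items (reduce-reduce conflict; the accept item [E' → E .] counts as a complete item here).

Augment with E' → E and build the canonical LR(0) collection (I0 = CLOSURE({[E' → . E]}), then GOTO on every symbol after a dot until no new states appear). It has 19 states:
  I0: { [C → . , E +], [C → . F F +], [C → . X + ,], [C → . c +], [E → . +], [E → . C], [E' → . E], [F → . d], [X → . n + n] }  — shift
  I1: { [E → + .] }  — reduce
  I2: { [C → , . E +], [C → . , E +], [C → . F F +], [C → . X + ,], [C → . c +], [E → . +], [E → . C], [F → . d], [X → . n + n] }  — shift
  I3: { [E → C .] }  — reduce
  I4: { [E' → E .] }  — accept
  I5: { [C → F . F +], [F → . d] }  — shift
  I6: { [C → X . + ,] }  — shift
  I7: { [C → c . +] }  — shift
  I8: { [F → d .] }  — reduce
  I9: { [X → n . + n] }  — shift
  I10: { [X → n + . n] }  — shift
  I11: { [X → n + n .] }  — reduce
  I12: { [C → c + .] }  — reduce
  I13: { [C → X + . ,] }  — shift
  I14: { [C → X + , .] }  — reduce
  I15: { [C → F F . +] }  — shift
  I16: { [C → F F + .] }  — reduce
  I17: { [C → , E . +] }  — shift
  I18: { [C → , E + .] }  — reduce

Every state is either a pure shift/goto state or contains exactly one complete item and nothing to shift — no conflicts. The grammar is LR(0).

Answer: Yes, the grammar is LR(0)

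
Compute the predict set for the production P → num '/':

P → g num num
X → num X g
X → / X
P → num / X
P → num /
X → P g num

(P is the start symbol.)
PREDICT(P → num '/') = (FIRST(RHS) \ {ε}) ∪ (FOLLOW(P) if ε ∈ FIRST(RHS), i.e. RHS ⇒* ε)
FIRST(num '/') = { 'num' }
ε ∉ FIRST(num '/'), so FOLLOW(P) is not added.
PREDICT(P → num '/') = { 'num' }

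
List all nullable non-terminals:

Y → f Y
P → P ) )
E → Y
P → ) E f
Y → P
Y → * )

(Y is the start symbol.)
A non-terminal is nullable if it can derive ε (the empty string): either it has an ε-production, or it has a production whose right-hand side consists entirely of nullable non-terminals.

There are no ε-productions, so no non-terminal can derive ε.
No non-terminals are nullable.

Answer: None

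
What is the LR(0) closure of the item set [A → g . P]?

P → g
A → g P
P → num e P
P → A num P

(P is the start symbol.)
{ [A → . g P], [A → g . P], [P → . A num P], [P → . g], [P → . num e P] }

To compute CLOSURE, for each item [A → α.Bβ] where B is a non-terminal, add [B → .γ] for all productions B → γ; repeat for the newly added items until nothing changes.

Start with: [A → g . P]
  [A → g . P] has the dot before P: add [P → . g], [P → . num e P], [P → . A num P]
  [P → . A num P] has the dot before A: add [A → . g P]
No further items can be added.

CLOSURE = { [A → . g P], [A → g . P], [P → . A num P], [P → . g], [P → . num e P] }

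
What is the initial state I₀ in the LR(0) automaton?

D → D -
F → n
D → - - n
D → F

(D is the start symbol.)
{ [D → . - - n], [D → . D -], [D → . F], [D' → . D], [F → . n] }

First, augment the grammar with D' → D
I₀ = CLOSURE({ [D' → . D] }):
  [D' → . D] has the dot before D: add [D → . D -], [D → . - - n], [D → . F]
  [D → . F] has the dot before F: add [F → . n]
No further items can be added.

I₀ = { [D → . - - n], [D → . D -], [D → . F], [D' → . D], [F → . n] }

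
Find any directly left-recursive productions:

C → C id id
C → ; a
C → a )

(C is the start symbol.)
Yes, C is left-recursive

C → C id id: LEFT RECURSIVE (starts with C)
C → ; a: starts with ';'
C → a ): starts with a

The grammar has direct left recursion on: C.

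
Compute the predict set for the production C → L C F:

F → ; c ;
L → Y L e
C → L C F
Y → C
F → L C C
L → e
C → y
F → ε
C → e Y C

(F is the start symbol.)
PREDICT(C → L C F) = (FIRST(RHS) \ {ε}) ∪ (FOLLOW(C) if ε ∈ FIRST(RHS), i.e. RHS ⇒* ε)
FIRST(L) = { 'e', 'y' }
FIRST(L C F) = { 'e', 'y' }
ε ∉ FIRST(L C F), so FOLLOW(C) is not added.
PREDICT(C → L C F) = { 'e', 'y' }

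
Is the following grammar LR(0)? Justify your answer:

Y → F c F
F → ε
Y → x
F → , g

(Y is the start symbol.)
No. Shift-reduce conflict between [F → .] and [F → . , g]

A grammar is LR(0) if no state in the canonical LR(0) collection has:
  - both a shift item (dot before a terminal) and a complete item (shift-reduce conflict), or
  - two or more complete items (reduce-reduce conflict; the accept item [Y' → Y .] counts as a complete item here).

Augment with Y' → Y and build the canonical LR(0) collection (I0 = CLOSURE({[Y' → . Y]}), then GOTO on every symbol after a dot until no new states appear). It has 8 states:
  I0: { [F → . , g], [F → .], [Y → . F c F], [Y → . x], [Y' → . Y] }  — shift, reduce
  I1: { [F → , . g] }  — shift
  I2: { [Y → F . c F] }  — shift
  I3: { [Y' → Y .] }  — accept
  I4: { [Y → x .] }  — reduce
  I5: { [F → . , g], [F → .], [Y → F c . F] }  — shift, reduce
  I6: { [Y → F c F .] }  — reduce
  I7: { [F → , g .] }  — reduce

Conflict in state I0:
  Shift-reduce conflict between [F → .] and [F → . , g]
So the grammar is NOT LR(0).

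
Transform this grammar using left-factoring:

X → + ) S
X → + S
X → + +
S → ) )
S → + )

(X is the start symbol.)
Left-factoring transforms A → αβ₁ | αβ₂ into A → αA' and A' → β₁ | β₂
(α is the longest common prefix among the alternatives). Repeat until
no nonterminal has two alternatives with a common prefix.

Round 1: X has alternatives sharing prefix '+'. Introduce X': X → + X'
  Add: X' → ) S
  Add: X' → S
  Add: X' → +

No remaining common prefixes — done.

Resulting grammar:
X → + X'
X' → ) S
X' → S
X' → +
S → ) )
S → + )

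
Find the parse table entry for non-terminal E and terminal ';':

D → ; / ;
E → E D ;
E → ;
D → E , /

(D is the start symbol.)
To find M[E, ';'], we find productions for E where ';' is in the predict set (PREDICT(N → α) = (FIRST(α) \ {ε}) ∪ (FOLLOW(N) if α ⇒* ε)).

Relevant sets:
  FIRST(E) = { ';' }

E → E D ;: PREDICT = { ';' }
  ';' is in predict set, so this production goes in M[E, ';']
E → ;: PREDICT = { ';' }
  ';' is in predict set, so this production goes in M[E, ';']

M[E, ';'] = E → E D ;, E → ;  (a multiply-defined cell — the grammar is not LL(1))

Answer: E → E D ;, E → ;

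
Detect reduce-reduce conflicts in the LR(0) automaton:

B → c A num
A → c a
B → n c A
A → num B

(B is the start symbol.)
No reduce-reduce conflicts

Augment with B' → B and build the canonical LR(0) collection (I0 = CLOSURE({[B' → . B]}), then GOTO on every symbol after a dot until no new states appear). It has 12 states:
  I0: { [B → . c A num], [B → . n c A], [B' → . B] }  — shift
  I1: { [B' → B .] }  — accept
  I2: { [A → . c a], [A → . num B], [B → c . A num] }  — shift
  I3: { [B → n . c A] }  — shift
  I4: { [A → . c a], [A → . num B], [B → n c . A] }  — shift
  I5: { [B → n c A .] }  — reduce
  I6: { [A → c . a] }  — shift
  I7: { [A → num . B], [B → . c A num], [B → . n c A] }  — shift
  I8: { [A → num B .] }  — reduce
  I9: { [A → c a .] }  — reduce
  I10: { [B → c A . num] }  — shift
  I11: { [B → c A num .] }  — reduce

No state contains more than one complete item.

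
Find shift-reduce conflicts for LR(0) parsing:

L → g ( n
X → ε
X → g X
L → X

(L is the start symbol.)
Yes — I0: [X → .] vs [L → . g ( n]; I3: [X → .] vs [L → g . ( n]; I6: [X → .] vs [X → . g X]

A shift-reduce conflict occurs when an LR(0) state has both:
  - a complete (reduce) item [A → α .] (dot at the end), and
  - a shift item [B → β . c γ] (dot before a terminal).

Augment with L' → L and build the canonical LR(0) collection (I0 = CLOSURE({[L' → . L]}), then GOTO on every symbol after a dot until no new states appear). It has 8 states:
  I0: { [L → . X], [L → . g ( n], [L' → . L], [X → . g X], [X → .] }  — shift, reduce
  I1: { [L' → L .] }  — accept
  I2: { [L → X .] }  — reduce
  I3: { [L → g . ( n], [X → . g X], [X → .], [X → g . X] }  — shift, reduce
  I4: { [L → g ( . n] }  — shift
  I5: { [X → g X .] }  — reduce
  I6: { [X → . g X], [X → .], [X → g . X] }  — shift, reduce
  I7: { [L → g ( n .] }  — reduce

I0 contains reduce item [X → .] and shift items [L → . g ( n], [X → . g X] — shift-reduce conflict.
I3 contains reduce item [X → .] and shift items [L → g . ( n], [X → . g X] — shift-reduce conflict.
I6 contains reduce item [X → .] and shift item [X → . g X] — shift-reduce conflict.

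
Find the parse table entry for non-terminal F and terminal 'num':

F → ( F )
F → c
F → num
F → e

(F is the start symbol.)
F → num

To find M[F, 'num'], we find productions for F where 'num' is in the predict set (PREDICT(N → α) = (FIRST(α) \ {ε}) ∪ (FOLLOW(N) if α ⇒* ε)).

F → ( F ): PREDICT = { '(' }
F → c: PREDICT = { 'c' }
F → num: PREDICT = { 'num' }
  'num' is in predict set, so this production goes in M[F, 'num']
F → e: PREDICT = { 'e' }

M[F, 'num'] = F → num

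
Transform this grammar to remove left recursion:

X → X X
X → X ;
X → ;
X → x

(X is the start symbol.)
X → ; X'
X → x X'
X' → X X'
X' → ; X'
X' → ε

X is directly left-recursive. The standard transformation for
  A → A α₁ | ... | A α_m | β₁ | ... | β_n
is
  A  → β₁ A' | ... | β_n A'
  A' → α₁ A' | ... | α_m A' | ε

X → ; becomes X → ; X'
X → x becomes X → x X'
X → X X becomes X' → X X'
X → X ; becomes X' → ; X'
Add X' → ε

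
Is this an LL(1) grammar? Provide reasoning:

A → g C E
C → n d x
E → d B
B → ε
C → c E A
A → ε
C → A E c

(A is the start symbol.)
Yes, the grammar is LL(1).

A grammar is LL(1) if for each non-terminal N with multiple productions, the predict sets of those productions are pairwise disjoint, where PREDICT(N → α) = (FIRST(α) \ {ε}) ∪ (FOLLOW(N) if α ⇒* ε).

Relevant sets:
  FIRST(A) = { 'g', ε }
  FIRST(E) = { 'd' }
  FOLLOW(A) = { $, 'd' }

For A:
  PREDICT(A → g C E) = { 'g' }
  PREDICT(A → ε) = { $, 'd' }
For C:
  PREDICT(C → n d x) = { 'n' }
  PREDICT(C → c E A) = { 'c' }
  PREDICT(C → A E c) = { 'd', 'g' }
E, B have a single production, so nothing to check there.

All predict sets are disjoint. The grammar IS LL(1).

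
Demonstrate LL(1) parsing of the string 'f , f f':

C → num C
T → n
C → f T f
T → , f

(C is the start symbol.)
LL(1) parsing maintains a stack (initially the start symbol over $) and the input. At each step: if the stack top is a terminal, match it against the current input token; if it is a non-terminal N, replace it with the RHS of M[N, lookahead] (the unique production whose predict set contains the lookahead).

Stack is shown with the top on the left.

Stack    Input      Action
--------------------------
C $      f , f f $  output C → f T f
f T f $  f , f f $  match 'f'
T f $    , f f $    output T → , f
, f f $  , f f $    match ','
f f $    f f $      match 'f'
f $      f $        match 'f'
$        $          accept

The string is accepted.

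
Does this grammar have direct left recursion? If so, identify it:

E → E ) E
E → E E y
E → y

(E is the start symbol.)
Yes, E is left-recursive

Direct left recursion occurs when N → N α for some non-terminal N (the right-hand side begins with the left-hand side itself).

E → E ) E: LEFT RECURSIVE (starts with E)
E → E E y: LEFT RECURSIVE (starts with E)
E → y: starts with y

The grammar has direct left recursion on: E.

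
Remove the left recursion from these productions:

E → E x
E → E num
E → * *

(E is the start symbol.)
E → * * E'
E' → x E'
E' → num E'
E' → ε

E is directly left-recursive. The standard transformation for
  A → A α₁ | ... | A α_m | β₁ | ... | β_n
is
  A  → β₁ A' | ... | β_n A'
  A' → α₁ A' | ... | α_m A' | ε

E → * * becomes E → * * E'
E → E x becomes E' → x E'
E → E num becomes E' → num E'
Add E' → ε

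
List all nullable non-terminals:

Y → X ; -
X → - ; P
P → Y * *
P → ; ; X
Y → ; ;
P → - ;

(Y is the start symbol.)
None

There are no ε-productions, so no non-terminal can derive ε.
No non-terminals are nullable.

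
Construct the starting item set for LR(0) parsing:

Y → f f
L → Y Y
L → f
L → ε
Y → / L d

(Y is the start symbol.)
First, augment the grammar with Y' → Y
I₀ = CLOSURE({ [Y' → . Y] }):
  [Y' → . Y] has the dot before Y: add [Y → . f f], [Y → . / L d]
No further items can be added.

I₀ = { [Y → . / L d], [Y → . f f], [Y' → . Y] }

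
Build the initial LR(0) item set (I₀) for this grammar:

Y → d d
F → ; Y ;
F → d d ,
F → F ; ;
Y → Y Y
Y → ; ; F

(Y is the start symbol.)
First, augment the grammar with Y' → Y
I₀ = CLOSURE({ [Y' → . Y] }):
  [Y' → . Y] has the dot before Y: add [Y → . d d], [Y → . Y Y], [Y → . ; ; F]
No further items can be added.

I₀ = { [Y → . ; ; F], [Y → . Y Y], [Y → . d d], [Y' → . Y] }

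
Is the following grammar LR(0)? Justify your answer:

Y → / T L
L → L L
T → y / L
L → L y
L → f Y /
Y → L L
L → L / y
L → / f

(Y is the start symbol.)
A grammar is LR(0) if no state in the canonical LR(0) collection has:
  - both a shift item (dot before a terminal) and a complete item (shift-reduce conflict), or
  - two or more complete items (reduce-reduce conflict; the accept item [Y' → Y .] counts as a complete item here).

Augment with Y' → Y and build the canonical LR(0) collection (I0 = CLOSURE({[Y' → . Y]}), then GOTO on every symbol after a dot until no new states appear). It has 19 states:
  I0: { [L → . / f], [L → . L / y], [L → . L L], [L → . L y], [L → . f Y /], [Y → . / T L], [Y → . L L], [Y' → . Y] }  — shift
  I1: { [L → / . f], [T → . y / L], [Y → / . T L] }  — shift
  I2: { [L → . / f], [L → . L / y], [L → . L L], [L → . L y], [L → . f Y /], [L → L . / y], [L → L . L], [L → L . y], [Y → L . L] }  — shift
  I3: { [Y' → Y .] }  — accept
  I4: { [L → . / f], [L → . L / y], [L → . L L], [L → . L y], [L → . f Y /], [L → f . Y /], [Y → . / T L], [Y → . L L] }  — shift
  I5: { [L → f Y . /] }  — shift
  I6: { [L → f Y / .] }  — reduce
  I7: { [L → / . f], [L → L / . y] }  — shift
  I8: { [L → . / f], [L → . L / y], [L → . L L], [L → . L y], [L → . f Y /], [L → L . / y], [L → L . L], [L → L . y], [L → L L .], [Y → L L .] }  — shift, 2 reduces
  I9: { [L → L y .] }  — reduce
  I10: { [L → . / f], [L → . L / y], [L → . L L], [L → . L y], [L → . f Y /], [L → L . / y], [L → L . L], [L → L . y], [L → L L .] }  — shift, reduce
  I11: { [L → / f .] }  — reduce
  I12: { [L → L / y .] }  — reduce
  I13: { [L → . / f], [L → . L / y], [L → . L L], [L → . L y], [L → . f Y /], [Y → / T . L] }  — shift
  I14: { [T → y . / L] }  — shift
  I15: { [L → . / f], [L → . L / y], [L → . L L], [L → . L y], [L → . f Y /], [T → y / . L] }  — shift
  I16: { [L → / . f] }  — shift
  I17: { [L → . / f], [L → . L / y], [L → . L L], [L → . L y], [L → . f Y /], [L → L . / y], [L → L . L], [L → L . y], [T → y / L .] }  — shift, reduce
  I18: { [L → . / f], [L → . L / y], [L → . L L], [L → . L y], [L → . f Y /], [L → L . / y], [L → L . L], [L → L . y], [Y → / T L .] }  — shift, reduce

Conflict in state I8:
  Shift-reduce conflict between [L → L L .] and [L → . / f]
So the grammar is NOT LR(0).

Answer: No. Shift-reduce conflict between [L → L L .] and [L → . / f]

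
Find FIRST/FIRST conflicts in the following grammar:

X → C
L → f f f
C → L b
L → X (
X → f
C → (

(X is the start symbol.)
Yes. X → C / X → f on { 'f' }; L → f f f / L → X '(' on { 'f' }; C → L b / C → '(' on { '(' }

FIRST sets of the non-terminals at (or reachable through a nullable prefix from) the front of some alternative:
  FIRST(C) = { '(', 'f' }
  FIRST(X) = { '(', 'f' }
  FIRST(L) = { '(', 'f' }

Productions for X:
  X → C: FIRST = { '(', 'f' }
  X → f: FIRST = { 'f' }
Productions for L:
  L → f f f: FIRST = { 'f' }
  L → X (: FIRST = { '(', 'f' }
Productions for C:
  C → L b: FIRST = { '(', 'f' }
  C → (: FIRST = { '(' }

Conflict for X: X → C and X → f
  Overlap: { 'f' }
Conflict for L: L → f f f and L → X (
  Overlap: { 'f' }
Conflict for C: C → L b and C → (
  Overlap: { '(' }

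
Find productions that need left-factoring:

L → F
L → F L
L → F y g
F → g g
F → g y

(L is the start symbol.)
Left-factoring is needed when two productions for the same non-terminal
share a common prefix on the right-hand side.

Productions for L:
  L → F
  L → F L
  L → F y g
Productions for F:
  F → g g
  F → g y

Found common prefix 'F' in productions for L
Found common prefix 'g' in productions for F

Answer: Yes, L has productions with common prefix 'F'; F has productions with common prefix 'g'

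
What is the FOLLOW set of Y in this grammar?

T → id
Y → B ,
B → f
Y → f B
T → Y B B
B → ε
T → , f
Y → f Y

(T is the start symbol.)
{ $, 'f' }

To compute FOLLOW(Y), find every occurrence of Y on a right-hand side N → α Y β: add FIRST(β) \ {ε}, and if β is empty or nullable also add FOLLOW(N). Iterate to a fixed point.

In T → Y B B: Y is followed by B B, add FIRST(B B) \ {ε} = { 'f' }
  B B is nullable, so also add FOLLOW(T)
In Y → f Y: Y is at the end; this adds FOLLOW(Y) to itself — nothing new

The FOLLOW sets referred to above (computed the same way, to a fixed point):
  FOLLOW(T) = { $ }

Taking the union: FOLLOW(Y) = { $, 'f' }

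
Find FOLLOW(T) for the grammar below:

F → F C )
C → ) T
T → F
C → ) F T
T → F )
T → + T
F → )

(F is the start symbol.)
{ ')' }

To compute FOLLOW(T), find every occurrence of T on a right-hand side N → α T β: add FIRST(β) \ {ε}, and if β is empty or nullable also add FOLLOW(N). Iterate to a fixed point.

In C → ) T: T is at the end, add FOLLOW(C)
In C → ) F T: T is at the end, add FOLLOW(C)
In T → + T: T is at the end; this adds FOLLOW(T) to itself — nothing new

The FOLLOW sets referred to above (computed the same way, to a fixed point):
  FOLLOW(C) = { ')' }

Taking the union: FOLLOW(T) = { ')' }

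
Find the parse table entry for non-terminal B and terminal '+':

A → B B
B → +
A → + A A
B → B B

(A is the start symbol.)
B → +, B → B B

To find M[B, '+'], we find productions for B where '+' is in the predict set (PREDICT(N → α) = (FIRST(α) \ {ε}) ∪ (FOLLOW(N) if α ⇒* ε)).

Relevant sets:
  FIRST(B) = { '+' }

B → +: PREDICT = { '+' }
  '+' is in predict set, so this production goes in M[B, '+']
B → B B: PREDICT = { '+' }
  '+' is in predict set, so this production goes in M[B, '+']

M[B, '+'] = B → +, B → B B  (a multiply-defined cell — the grammar is not LL(1))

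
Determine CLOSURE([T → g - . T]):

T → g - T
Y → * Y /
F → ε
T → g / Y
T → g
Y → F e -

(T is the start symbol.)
{ [T → . g - T], [T → . g / Y], [T → . g], [T → g - . T] }

Start with: [T → g - . T]
  [T → g - . T] has the dot before T: add [T → . g - T], [T → . g / Y], [T → . g]
No further items can be added.

CLOSURE = { [T → . g - T], [T → . g / Y], [T → . g], [T → g - . T] }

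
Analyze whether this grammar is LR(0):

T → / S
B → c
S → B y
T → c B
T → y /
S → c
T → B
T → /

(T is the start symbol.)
Augment with T' → T and build the canonical LR(0) collection (I0 = CLOSURE({[T' → . T]}), then GOTO on every symbol after a dot until no new states appear). It has 13 states:
  I0: { [B → . c], [T → . / S], [T → . /], [T → . B], [T → . c B], [T → . y /], [T' → . T] }  — shift
  I1: { [B → . c], [S → . B y], [S → . c], [T → / . S], [T → / .] }  — shift, reduce
  I2: { [T → B .] }  — reduce
  I3: { [T' → T .] }  — accept
  I4: { [B → . c], [B → c .], [T → c . B] }  — shift, reduce
  I5: { [T → y . /] }  — shift
  I6: { [T → y / .] }  — reduce
  I7: { [T → c B .] }  — reduce
  I8: { [B → c .] }  — reduce
  I9: { [S → B . y] }  — shift
  I10: { [T → / S .] }  — reduce
  I11: { [B → c .], [S → c .] }  — 2 reduces
  I12: { [S → B y .] }  — reduce

Conflict in state I1:
  Shift-reduce conflict between [T → / .] and [B → . c]
So the grammar is NOT LR(0).

Answer: No. Shift-reduce conflict between [T → / .] and [B → . c]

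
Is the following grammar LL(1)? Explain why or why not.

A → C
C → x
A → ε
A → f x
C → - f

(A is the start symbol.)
A grammar is LL(1) if for each non-terminal N with multiple productions, the predict sets of those productions are pairwise disjoint, where PREDICT(N → α) = (FIRST(α) \ {ε}) ∪ (FOLLOW(N) if α ⇒* ε).

Relevant sets:
  FIRST(C) = { '-', 'x' }
  FOLLOW(A) = { $ }

For A:
  PREDICT(A → C) = { '-', 'x' }
  PREDICT(A → ε) = { $ }
  PREDICT(A → f x) = { 'f' }
For C:
  PREDICT(C → x) = { 'x' }
  PREDICT(C → '-' f) = { '-' }

All predict sets are disjoint. The grammar IS LL(1).

Answer: Yes, the grammar is LL(1).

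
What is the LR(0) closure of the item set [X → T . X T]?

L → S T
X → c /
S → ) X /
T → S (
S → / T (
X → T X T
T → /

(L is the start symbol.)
Start with: [X → T . X T]
  [X → T . X T] has the dot before X: add [X → . c /], [X → . T X T]
  [X → . T X T] has the dot before T: add [T → . S (], [T → . /]
  [T → . S (] has the dot before S: add [S → . ) X /], [S → . / T (]
No further items can be added.

CLOSURE = { [S → . ) X /], [S → . / T (], [T → . /], [T → . S (], [X → . T X T], [X → . c /], [X → T . X T] }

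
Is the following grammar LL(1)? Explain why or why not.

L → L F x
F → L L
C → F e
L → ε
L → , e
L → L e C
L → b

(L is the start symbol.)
No. Predict set conflict for L: { ',', 'b', 'e', 'x' }

Relevant sets:
  FIRST(L) = { ',', 'b', 'e', 'x', ε }
  FIRST(F) = { ',', 'b', 'e', 'x', ε }
  FOLLOW(L) = { $, ',', 'b', 'e', 'x' }

For L:
  PREDICT(L → L F x) = { ',', 'b', 'e', 'x' }
  PREDICT(L → ε) = { $, ',', 'b', 'e', 'x' }
  PREDICT(L → ',' e) = { ',' }
  PREDICT(L → L e C) = { ',', 'b', 'e', 'x' }
  PREDICT(L → b) = { 'b' }
F, C have a single production, so nothing to check there.

Conflict found: Predict set conflict for L: { ',', 'b', 'e', 'x' }
The grammar is NOT LL(1).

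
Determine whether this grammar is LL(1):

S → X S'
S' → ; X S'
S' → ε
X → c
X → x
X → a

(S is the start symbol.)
Yes, the grammar is LL(1).

Relevant sets:
  FOLLOW(S') = { $ }

For S':
  PREDICT(S' → ';' X S') = { ';' }
  PREDICT(S' → ε) = { $ }
For X:
  PREDICT(X → c) = { 'c' }
  PREDICT(X → x) = { 'x' }
  PREDICT(X → a) = { 'a' }
S has a single production, so nothing to check there.

All predict sets are disjoint. The grammar IS LL(1).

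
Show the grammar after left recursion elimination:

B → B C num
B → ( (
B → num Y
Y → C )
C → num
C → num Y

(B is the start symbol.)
B → ( ( B'
B → num Y B'
B' → C num B'
B' → ε
Y → C )
C → num
C → num Y

B is directly left-recursive. The standard transformation for
  A → A α₁ | ... | A α_m | β₁ | ... | β_n
is
  A  → β₁ A' | ... | β_n A'
  A' → α₁ A' | ... | α_m A' | ε

B → ( ( becomes B → ( ( B'
B → num Y becomes B → num Y B'
B → B C num becomes B' → C num B'
Add B' → ε

Productions for other non-terminals are unchanged:
  Y → C )
  C → num
  C → num Y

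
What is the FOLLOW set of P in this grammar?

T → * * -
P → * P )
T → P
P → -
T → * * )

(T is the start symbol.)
In P → * P ): P is followed by ')', add FIRST(')') \ {ε} = { ')' }
In T → P: P is at the end, add FOLLOW(T)

The FOLLOW sets referred to above (computed the same way, to a fixed point):
  FOLLOW(T) = { $ }

Taking the union: FOLLOW(P) = { $, ')' }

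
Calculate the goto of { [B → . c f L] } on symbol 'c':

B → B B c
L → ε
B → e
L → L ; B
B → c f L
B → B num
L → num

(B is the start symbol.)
GOTO(I, 'c') = CLOSURE({ [A → αX.β] : [A → α.Xβ] ∈ I, X = 'c' })

Items with dot before 'c', with the dot advanced:
  [B → . c f L] → [B → c . f L]
Closure adds nothing (no advanced item has the dot before a non-terminal).

GOTO = { [B → c . f L] }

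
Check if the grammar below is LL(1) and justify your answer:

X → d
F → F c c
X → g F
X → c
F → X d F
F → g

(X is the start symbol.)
No. Predict set conflict for F: { 'c', 'd', 'g' }

A grammar is LL(1) if for each non-terminal N with multiple productions, the predict sets of those productions are pairwise disjoint, where PREDICT(N → α) = (FIRST(α) \ {ε}) ∪ (FOLLOW(N) if α ⇒* ε).

Relevant sets:
  FIRST(F) = { 'c', 'd', 'g' }
  FIRST(X) = { 'c', 'd', 'g' }

For X:
  PREDICT(X → d) = { 'd' }
  PREDICT(X → g F) = { 'g' }
  PREDICT(X → c) = { 'c' }
For F:
  PREDICT(F → F c c) = { 'c', 'd', 'g' }
  PREDICT(F → X d F) = { 'c', 'd', 'g' }
  PREDICT(F → g) = { 'g' }

Conflict found: Predict set conflict for F: { 'c', 'd', 'g' }
The grammar is NOT LL(1).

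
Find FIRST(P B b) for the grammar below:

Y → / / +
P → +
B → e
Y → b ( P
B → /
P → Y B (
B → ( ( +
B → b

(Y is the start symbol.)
FIRST sets of the non-terminals involved (from the grammar, by fixed-point iteration):
  FIRST(P) = { '+', '/', 'b' }

To compute FIRST(P B b), process the symbols left to right:
Symbol P is a non-terminal. Add FIRST(P) \ {ε} = { '+', '/', 'b' }
P is not nullable (ε ∉ FIRST(P)), so stop here.
FIRST(P B b) = { '+', '/', 'b' }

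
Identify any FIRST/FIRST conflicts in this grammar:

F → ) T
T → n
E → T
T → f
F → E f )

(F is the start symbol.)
No FIRST/FIRST conflicts.

A FIRST/FIRST conflict occurs when two productions N → α and N → β for the same non-terminal have FIRST(α) ∩ FIRST(β) ≠ ∅ (with ε ∈ FIRST of a nullable right-hand side, so two nullable alternatives also conflict).

FIRST sets of the non-terminals at (or reachable through a nullable prefix from) the front of some alternative:
  FIRST(E) = { 'f', 'n' }

Productions for F:
  F → ) T: FIRST = { ')' }
  F → E f ): FIRST = { 'f', 'n' }
Productions for T:
  T → n: FIRST = { 'n' }
  T → f: FIRST = { 'f' }
E has only one production, so no FIRST/FIRST conflict is possible there.

All alternatives of each non-terminal have pairwise disjoint FIRST sets.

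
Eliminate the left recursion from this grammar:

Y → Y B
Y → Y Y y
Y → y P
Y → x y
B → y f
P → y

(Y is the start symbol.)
Y → y P Y'
Y → x y Y'
Y' → B Y'
Y' → Y y Y'
Y' → ε
B → y f
P → y

Y is directly left-recursive. The standard transformation for
  A → A α₁ | ... | A α_m | β₁ | ... | β_n
is
  A  → β₁ A' | ... | β_n A'
  A' → α₁ A' | ... | α_m A' | ε

Y → y P becomes Y → y P Y'
Y → x y becomes Y → x y Y'
Y → Y B becomes Y' → B Y'
Y → Y Y y becomes Y' → Y y Y'
Add Y' → ε

Productions for other non-terminals are unchanged:
  B → y f
  P → y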